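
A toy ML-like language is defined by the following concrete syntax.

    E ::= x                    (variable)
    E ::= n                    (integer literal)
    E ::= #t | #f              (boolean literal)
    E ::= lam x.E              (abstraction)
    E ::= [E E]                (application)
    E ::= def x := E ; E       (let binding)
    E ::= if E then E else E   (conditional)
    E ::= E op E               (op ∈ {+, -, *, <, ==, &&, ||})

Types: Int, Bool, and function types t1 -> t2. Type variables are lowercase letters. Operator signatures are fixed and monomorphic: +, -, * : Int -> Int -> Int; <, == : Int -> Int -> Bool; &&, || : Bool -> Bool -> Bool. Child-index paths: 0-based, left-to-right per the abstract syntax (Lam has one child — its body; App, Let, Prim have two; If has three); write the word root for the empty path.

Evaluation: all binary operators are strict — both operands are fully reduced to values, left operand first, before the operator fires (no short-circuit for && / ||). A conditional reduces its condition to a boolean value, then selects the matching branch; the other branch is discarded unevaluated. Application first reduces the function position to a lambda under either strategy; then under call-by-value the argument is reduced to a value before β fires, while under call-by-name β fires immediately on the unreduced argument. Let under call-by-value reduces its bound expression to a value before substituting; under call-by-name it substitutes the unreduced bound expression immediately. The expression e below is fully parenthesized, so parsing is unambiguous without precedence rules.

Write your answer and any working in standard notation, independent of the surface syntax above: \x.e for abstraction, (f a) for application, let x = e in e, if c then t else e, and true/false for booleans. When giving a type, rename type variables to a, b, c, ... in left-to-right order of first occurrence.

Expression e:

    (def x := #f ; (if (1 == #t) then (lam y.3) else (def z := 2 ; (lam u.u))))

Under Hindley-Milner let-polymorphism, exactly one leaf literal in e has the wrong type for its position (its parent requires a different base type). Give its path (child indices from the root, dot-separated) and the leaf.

Answer: 1.0.1 : true

Working:
let x : Bool
  unify Int ~ Int
  unify Bool ~ Int
  FAIL: mismatch Bool ~ Int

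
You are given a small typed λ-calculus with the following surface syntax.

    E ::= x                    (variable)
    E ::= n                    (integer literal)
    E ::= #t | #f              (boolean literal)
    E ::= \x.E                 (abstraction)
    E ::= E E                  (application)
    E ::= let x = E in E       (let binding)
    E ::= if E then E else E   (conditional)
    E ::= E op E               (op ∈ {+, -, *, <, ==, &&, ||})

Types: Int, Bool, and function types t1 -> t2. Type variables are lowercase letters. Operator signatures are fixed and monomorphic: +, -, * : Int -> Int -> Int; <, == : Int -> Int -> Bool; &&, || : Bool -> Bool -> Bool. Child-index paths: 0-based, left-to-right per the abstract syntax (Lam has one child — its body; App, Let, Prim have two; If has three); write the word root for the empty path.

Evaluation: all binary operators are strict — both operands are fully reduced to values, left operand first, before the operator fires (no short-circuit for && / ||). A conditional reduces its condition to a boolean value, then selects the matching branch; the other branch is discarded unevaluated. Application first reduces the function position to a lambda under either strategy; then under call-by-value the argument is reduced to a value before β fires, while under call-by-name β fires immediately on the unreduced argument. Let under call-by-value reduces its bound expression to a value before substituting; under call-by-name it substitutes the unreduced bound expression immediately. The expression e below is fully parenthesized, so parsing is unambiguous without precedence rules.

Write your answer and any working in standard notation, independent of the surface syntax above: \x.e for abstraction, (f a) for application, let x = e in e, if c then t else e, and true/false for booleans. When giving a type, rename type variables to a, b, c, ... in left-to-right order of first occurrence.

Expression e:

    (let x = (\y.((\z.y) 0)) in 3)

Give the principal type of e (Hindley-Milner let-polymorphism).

Answer: Int

Derivation:
y : a
\z._ : b -> a
  unify b -> a ~ Int -> c
  unify b ~ Int
  unify a ~ c
_ _ : c
\y._ : c -> c
let x : forall. c -> c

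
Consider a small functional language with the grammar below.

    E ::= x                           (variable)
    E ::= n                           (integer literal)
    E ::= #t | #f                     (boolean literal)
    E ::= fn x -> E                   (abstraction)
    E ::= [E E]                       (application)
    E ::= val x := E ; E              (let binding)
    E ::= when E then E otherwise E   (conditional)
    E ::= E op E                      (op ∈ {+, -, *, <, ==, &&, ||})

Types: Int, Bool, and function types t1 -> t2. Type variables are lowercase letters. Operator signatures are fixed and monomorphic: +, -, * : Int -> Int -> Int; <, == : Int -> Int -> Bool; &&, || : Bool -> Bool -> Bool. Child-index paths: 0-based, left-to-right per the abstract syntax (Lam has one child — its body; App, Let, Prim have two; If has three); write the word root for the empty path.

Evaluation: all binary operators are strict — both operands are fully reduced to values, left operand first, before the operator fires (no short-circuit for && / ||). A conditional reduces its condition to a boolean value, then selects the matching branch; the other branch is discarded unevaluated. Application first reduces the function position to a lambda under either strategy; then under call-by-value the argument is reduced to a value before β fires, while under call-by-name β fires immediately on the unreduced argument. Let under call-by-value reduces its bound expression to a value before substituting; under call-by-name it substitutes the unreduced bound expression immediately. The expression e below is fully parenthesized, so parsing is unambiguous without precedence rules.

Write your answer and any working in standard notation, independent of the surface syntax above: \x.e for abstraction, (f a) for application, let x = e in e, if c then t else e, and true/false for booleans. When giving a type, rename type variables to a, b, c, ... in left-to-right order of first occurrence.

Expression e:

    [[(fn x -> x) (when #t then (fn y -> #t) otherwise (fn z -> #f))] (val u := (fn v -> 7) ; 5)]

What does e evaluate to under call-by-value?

Answer: true

Trace:
step 0: (((\x.x) (if true then (\y.true) else (\z.false))) (let u = (\v.7) in 5))
step 1: [if@0.1] (((\x.x) (\y.true)) (let u = (\v.7) in 5))
step 2: [beta@0] ((\y.true) (let u = (\v.7) in 5))
step 3: [let@1] ((\y.true) 5)
step 4: [beta@root] true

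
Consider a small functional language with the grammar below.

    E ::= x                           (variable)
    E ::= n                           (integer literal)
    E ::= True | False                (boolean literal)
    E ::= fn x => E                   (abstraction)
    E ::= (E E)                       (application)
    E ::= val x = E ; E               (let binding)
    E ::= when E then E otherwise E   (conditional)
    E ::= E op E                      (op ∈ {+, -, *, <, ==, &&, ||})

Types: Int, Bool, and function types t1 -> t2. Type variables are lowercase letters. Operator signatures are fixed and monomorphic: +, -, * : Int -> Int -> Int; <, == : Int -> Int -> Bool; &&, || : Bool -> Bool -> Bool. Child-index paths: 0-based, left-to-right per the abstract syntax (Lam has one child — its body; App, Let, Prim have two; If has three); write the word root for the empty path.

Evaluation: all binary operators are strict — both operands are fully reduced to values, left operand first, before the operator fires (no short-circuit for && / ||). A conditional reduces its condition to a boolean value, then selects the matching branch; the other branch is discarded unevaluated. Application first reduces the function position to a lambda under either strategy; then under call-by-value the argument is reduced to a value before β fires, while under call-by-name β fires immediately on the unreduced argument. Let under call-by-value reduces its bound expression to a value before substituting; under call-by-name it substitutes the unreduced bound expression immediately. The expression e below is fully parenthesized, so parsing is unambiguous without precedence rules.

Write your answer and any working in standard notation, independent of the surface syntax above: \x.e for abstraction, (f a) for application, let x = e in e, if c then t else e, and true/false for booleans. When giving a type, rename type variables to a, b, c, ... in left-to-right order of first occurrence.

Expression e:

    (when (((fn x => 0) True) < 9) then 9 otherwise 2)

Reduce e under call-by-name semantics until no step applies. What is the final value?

Working:
step 0: (if (((\x.0) true) < 9) then 9 else 2)
step 1: [beta@0.0] (if (0 < 9) then 9 else 2)
step 2: [delta@0] (if true then 9 else 2)
step 3: [if@root] 9

Answer: 9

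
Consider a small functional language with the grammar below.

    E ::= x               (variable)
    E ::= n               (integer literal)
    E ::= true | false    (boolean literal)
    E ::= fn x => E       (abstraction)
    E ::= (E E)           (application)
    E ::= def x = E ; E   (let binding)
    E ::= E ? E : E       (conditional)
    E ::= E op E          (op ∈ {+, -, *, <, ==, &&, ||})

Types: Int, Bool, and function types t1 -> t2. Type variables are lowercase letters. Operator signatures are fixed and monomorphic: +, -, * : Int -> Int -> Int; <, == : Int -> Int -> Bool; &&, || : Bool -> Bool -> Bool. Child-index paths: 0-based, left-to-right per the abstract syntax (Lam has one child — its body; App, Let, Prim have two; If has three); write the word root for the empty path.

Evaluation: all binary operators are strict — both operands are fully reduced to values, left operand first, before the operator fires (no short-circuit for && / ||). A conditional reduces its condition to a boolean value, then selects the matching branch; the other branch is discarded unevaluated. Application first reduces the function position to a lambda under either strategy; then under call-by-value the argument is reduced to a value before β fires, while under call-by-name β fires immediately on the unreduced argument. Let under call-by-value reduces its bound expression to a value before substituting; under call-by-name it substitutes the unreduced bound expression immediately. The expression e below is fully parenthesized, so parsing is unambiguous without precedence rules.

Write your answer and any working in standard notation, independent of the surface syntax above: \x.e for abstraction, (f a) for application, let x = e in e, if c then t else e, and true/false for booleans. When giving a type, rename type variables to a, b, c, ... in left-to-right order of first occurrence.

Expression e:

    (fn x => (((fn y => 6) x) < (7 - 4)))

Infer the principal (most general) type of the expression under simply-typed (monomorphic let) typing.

Answer: a -> Bool

Derivation:
\y._ : b -> Int
x : a
  unify b -> Int ~ a -> c
  unify b ~ a
  unify Int ~ c
_ _ : Int
  unify Int ~ Int
  unify Int ~ Int
  unify Int ~ Int
  unify Int ~ Int
\x._ : a -> Bool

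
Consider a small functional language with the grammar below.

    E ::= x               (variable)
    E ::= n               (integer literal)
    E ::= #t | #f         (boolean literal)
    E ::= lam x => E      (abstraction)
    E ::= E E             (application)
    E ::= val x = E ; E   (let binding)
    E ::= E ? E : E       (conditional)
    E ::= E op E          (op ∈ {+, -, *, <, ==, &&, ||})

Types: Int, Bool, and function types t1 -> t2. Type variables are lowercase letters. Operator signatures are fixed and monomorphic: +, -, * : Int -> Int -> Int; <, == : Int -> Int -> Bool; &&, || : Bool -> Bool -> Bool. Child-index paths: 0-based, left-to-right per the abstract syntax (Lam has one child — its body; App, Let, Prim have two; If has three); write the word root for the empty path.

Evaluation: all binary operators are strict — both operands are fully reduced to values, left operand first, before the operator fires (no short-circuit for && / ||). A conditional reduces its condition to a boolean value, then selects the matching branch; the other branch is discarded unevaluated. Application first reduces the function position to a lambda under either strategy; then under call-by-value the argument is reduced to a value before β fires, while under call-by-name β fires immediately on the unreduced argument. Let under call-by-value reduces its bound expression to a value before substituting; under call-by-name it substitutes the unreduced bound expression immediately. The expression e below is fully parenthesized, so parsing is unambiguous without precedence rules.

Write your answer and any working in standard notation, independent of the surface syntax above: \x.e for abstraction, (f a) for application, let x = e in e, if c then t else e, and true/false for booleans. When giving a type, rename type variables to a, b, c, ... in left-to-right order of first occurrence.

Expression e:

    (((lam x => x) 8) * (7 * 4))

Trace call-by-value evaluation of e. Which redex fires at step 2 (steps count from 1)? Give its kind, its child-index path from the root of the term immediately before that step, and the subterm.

Derivation:
step 0: (((\x.x) 8) * (7 * 4))
step 1: [beta@0] (8 * (7 * 4))
step 2: [delta@1] (8 * 28)

Answer: delta at 1 : (7 * 4)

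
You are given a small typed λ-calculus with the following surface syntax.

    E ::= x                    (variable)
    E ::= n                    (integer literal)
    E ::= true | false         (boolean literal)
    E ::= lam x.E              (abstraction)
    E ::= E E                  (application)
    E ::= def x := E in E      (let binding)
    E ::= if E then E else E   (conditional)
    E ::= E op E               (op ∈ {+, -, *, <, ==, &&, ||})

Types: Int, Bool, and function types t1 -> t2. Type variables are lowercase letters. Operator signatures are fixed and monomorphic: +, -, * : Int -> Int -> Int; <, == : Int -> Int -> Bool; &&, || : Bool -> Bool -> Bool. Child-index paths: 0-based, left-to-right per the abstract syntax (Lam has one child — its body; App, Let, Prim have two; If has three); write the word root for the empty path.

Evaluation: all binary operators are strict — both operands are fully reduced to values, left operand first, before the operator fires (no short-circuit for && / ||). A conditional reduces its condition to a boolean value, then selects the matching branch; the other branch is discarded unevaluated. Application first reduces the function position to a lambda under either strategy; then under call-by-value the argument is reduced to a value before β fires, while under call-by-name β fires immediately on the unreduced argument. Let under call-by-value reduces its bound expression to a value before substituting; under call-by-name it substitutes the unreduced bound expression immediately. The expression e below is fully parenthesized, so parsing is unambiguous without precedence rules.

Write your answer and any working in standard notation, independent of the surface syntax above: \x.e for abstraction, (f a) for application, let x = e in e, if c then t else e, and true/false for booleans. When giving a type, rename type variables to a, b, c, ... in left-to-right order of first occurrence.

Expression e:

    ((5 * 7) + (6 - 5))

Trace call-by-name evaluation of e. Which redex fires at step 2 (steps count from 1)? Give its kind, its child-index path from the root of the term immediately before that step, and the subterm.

Answer: delta at 1 : (6 - 5)

Trace:
step 0: ((5 * 7) + (6 - 5))
step 1: [delta@0] (35 + (6 - 5))
step 2: [delta@1] (35 + 1)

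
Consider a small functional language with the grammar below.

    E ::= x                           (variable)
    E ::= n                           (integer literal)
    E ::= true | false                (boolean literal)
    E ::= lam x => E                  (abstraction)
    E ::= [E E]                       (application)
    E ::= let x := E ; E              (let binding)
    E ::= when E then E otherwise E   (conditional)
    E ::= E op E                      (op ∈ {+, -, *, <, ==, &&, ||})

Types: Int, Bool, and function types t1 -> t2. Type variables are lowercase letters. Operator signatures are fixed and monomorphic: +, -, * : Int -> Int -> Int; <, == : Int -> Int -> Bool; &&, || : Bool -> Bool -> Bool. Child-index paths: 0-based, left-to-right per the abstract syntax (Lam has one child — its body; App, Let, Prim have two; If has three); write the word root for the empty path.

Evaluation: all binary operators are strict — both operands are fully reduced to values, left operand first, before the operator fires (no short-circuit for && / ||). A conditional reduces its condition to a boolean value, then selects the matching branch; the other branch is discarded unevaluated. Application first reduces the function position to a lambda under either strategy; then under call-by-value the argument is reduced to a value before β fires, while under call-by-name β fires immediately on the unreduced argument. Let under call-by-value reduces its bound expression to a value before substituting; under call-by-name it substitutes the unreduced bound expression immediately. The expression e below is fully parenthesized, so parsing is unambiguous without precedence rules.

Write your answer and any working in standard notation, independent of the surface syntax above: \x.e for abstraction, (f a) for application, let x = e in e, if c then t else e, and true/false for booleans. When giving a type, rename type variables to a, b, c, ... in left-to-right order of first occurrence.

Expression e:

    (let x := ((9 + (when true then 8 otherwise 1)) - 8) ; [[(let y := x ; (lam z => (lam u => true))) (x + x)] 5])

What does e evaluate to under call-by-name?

Answer: true

Derivation:
step 0: (let x = ((9 + (if true then 8 else 1)) - 8) in (((let y = x in (\z.(\u.true))) (x + x)) 5))
step 1: [let@root] (((let y = ((9 + (if true then 8 else 1)) - 8) in (\z.(\u.true))) (((9 + (if true then 8 else 1)) - 8) + ((9 + (if true then 8 else 1)) - 8))) 5)
step 2: [let@0.0] (((\z.(\u.true)) (((9 + (if true then 8 else 1)) - 8) + ((9 + (if true then 8 else 1)) - 8))) 5)
step 3: [beta@0] ((\u.true) 5)
step 4: [beta@root] true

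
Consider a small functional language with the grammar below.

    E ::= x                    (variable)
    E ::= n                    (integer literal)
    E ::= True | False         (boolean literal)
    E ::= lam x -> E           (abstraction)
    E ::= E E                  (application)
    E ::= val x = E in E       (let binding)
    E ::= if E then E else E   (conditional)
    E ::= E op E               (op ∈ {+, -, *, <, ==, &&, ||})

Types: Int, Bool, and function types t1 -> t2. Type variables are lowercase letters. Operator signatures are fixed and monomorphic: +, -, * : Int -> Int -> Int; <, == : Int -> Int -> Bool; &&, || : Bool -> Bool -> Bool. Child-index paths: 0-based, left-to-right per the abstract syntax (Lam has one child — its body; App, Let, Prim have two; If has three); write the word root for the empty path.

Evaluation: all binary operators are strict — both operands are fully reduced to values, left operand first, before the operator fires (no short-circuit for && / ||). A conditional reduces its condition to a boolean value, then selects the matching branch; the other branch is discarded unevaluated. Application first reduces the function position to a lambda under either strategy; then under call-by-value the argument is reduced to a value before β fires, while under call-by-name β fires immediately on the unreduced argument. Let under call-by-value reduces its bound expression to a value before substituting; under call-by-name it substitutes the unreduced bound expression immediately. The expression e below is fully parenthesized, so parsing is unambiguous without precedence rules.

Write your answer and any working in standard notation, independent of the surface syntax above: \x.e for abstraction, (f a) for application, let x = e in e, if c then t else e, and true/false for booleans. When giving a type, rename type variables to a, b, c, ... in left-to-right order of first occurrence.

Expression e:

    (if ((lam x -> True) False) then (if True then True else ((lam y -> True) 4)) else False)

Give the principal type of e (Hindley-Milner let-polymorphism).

Trace:
\x._ : a -> Bool
  unify a -> Bool ~ Bool -> b
  unify a ~ Bool
  unify Bool ~ b
_ _ : Bool
  unify Bool ~ Bool
  unify Bool ~ Bool
\y._ : c -> Bool
  unify c -> Bool ~ Int -> d
  unify c ~ Int
  unify Bool ~ d
_ _ : Bool
  unify Bool ~ Bool
  unify Bool ~ Bool

Answer: Bool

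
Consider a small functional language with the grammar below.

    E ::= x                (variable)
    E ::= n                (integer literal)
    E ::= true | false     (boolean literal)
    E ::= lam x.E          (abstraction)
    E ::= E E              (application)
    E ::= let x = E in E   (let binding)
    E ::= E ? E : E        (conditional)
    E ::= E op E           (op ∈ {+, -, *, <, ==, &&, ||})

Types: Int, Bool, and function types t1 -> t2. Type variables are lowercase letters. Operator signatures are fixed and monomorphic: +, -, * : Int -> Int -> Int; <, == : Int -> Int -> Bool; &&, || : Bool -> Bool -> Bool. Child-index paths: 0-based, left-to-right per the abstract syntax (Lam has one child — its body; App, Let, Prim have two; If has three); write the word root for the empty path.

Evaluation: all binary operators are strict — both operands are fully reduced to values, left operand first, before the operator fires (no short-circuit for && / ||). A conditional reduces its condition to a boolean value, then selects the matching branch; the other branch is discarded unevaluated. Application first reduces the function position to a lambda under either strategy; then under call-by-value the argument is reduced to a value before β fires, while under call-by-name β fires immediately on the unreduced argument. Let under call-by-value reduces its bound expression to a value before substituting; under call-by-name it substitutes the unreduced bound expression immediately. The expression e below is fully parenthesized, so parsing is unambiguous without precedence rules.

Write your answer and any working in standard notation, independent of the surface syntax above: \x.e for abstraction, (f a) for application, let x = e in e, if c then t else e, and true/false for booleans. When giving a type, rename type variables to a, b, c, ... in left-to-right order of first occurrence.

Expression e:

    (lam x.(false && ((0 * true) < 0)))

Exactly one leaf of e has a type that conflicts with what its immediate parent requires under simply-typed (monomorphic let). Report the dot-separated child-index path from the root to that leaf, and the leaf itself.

Derivation:
  unify Bool ~ Bool
  unify Int ~ Int
  unify Bool ~ Int
  FAIL: mismatch Bool ~ Int

Answer: 0.1.0.1 : true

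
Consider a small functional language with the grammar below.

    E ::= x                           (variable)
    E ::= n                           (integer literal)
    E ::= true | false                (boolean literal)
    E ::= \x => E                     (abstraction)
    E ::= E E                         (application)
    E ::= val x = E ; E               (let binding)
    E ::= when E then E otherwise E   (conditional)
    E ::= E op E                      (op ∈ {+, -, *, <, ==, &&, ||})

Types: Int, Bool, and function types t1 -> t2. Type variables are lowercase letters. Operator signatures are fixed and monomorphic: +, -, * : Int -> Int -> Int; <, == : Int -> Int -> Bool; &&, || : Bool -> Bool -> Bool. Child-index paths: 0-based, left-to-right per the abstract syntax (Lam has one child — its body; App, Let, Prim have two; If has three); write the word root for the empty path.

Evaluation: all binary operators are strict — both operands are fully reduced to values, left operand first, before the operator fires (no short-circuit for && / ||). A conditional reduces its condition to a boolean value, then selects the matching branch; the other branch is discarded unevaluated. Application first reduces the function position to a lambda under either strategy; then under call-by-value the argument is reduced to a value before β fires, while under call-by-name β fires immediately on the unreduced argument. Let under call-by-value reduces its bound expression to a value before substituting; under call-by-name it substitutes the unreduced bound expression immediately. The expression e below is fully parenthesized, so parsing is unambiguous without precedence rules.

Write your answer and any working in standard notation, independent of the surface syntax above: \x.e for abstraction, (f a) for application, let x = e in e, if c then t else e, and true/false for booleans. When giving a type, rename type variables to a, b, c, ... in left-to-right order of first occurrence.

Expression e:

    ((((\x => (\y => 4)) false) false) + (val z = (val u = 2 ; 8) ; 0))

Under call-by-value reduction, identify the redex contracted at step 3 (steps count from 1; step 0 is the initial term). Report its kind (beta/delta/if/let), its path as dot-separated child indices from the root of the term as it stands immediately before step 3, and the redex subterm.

Answer: let at 1.0 : (let u = 2 in 8)

Trace:
step 0: ((((\x.(\y.4)) false) false) + (let z = (let u = 2 in 8) in 0))
step 1: [beta@0.0] (((\y.4) false) + (let z = (let u = 2 in 8) in 0))
step 2: [beta@0] (4 + (let z = (let u = 2 in 8) in 0))
step 3: [let@1.0] (4 + (let z = 8 in 0))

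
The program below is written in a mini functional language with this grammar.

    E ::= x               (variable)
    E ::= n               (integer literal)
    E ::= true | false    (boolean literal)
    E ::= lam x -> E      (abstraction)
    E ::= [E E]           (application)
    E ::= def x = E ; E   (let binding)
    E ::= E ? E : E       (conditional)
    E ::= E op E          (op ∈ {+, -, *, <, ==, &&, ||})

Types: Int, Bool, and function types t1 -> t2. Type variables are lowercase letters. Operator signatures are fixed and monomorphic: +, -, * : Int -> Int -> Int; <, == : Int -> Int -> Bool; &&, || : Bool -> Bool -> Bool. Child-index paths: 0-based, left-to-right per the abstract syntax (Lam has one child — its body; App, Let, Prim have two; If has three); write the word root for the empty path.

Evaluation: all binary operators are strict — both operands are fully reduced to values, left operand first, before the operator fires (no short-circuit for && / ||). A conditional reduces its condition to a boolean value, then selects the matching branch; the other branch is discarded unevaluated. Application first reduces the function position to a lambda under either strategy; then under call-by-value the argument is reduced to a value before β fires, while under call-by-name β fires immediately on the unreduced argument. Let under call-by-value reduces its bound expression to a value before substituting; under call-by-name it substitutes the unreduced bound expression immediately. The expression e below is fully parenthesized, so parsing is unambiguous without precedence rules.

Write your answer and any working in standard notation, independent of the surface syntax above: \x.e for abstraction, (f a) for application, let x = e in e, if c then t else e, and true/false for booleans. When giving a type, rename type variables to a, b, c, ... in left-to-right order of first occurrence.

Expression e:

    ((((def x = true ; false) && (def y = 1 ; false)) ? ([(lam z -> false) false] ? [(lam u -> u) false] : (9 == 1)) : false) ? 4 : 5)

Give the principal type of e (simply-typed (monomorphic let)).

Working:
let x : Bool
  unify Bool ~ Bool
let y : Int
  unify Bool ~ Bool
  unify Bool ~ Bool
\z._ : a -> Bool
  unify a -> Bool ~ Bool -> b
  unify a ~ Bool
  unify Bool ~ b
_ _ : Bool
  unify Bool ~ Bool
u : c
\u._ : c -> c
  unify c -> c ~ Bool -> d
  unify c ~ Bool
  unify Bool ~ d
_ _ : Bool
  unify Int ~ Int
  unify Int ~ Int
  unify Bool ~ Bool
  unify Bool ~ Bool
  unify Bool ~ Bool
  unify Int ~ Int

Answer: Int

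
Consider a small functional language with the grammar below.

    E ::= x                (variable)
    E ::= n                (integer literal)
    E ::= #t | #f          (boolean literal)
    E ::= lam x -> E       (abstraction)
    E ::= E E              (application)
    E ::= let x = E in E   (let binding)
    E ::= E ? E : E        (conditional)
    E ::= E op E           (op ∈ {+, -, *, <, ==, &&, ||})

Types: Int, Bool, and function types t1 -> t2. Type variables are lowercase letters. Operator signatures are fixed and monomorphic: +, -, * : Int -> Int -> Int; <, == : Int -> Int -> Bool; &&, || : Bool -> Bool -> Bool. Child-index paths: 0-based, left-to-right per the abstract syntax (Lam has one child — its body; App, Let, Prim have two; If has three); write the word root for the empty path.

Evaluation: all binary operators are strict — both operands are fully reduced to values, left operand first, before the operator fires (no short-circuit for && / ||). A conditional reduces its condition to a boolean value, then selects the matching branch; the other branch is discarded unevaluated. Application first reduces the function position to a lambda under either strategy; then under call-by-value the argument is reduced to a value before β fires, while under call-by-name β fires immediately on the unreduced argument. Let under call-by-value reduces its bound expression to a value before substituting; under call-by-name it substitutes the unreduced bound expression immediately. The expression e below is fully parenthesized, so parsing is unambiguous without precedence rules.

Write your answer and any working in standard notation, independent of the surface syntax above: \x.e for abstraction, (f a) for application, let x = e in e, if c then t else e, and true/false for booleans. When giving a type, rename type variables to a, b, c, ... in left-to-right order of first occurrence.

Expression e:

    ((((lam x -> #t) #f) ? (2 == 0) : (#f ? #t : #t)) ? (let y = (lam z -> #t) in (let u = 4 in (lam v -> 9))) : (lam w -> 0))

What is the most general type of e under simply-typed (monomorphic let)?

Answer: a -> Int

Trace:
\x._ : a -> Bool
  unify a -> Bool ~ Bool -> b
  unify a ~ Bool
  unify Bool ~ b
_ _ : Bool
  unify Bool ~ Bool
  unify Int ~ Int
  unify Int ~ Int
  unify Bool ~ Bool
  unify Bool ~ Bool
  unify Bool ~ Bool
  unify Bool ~ Bool
\z._ : c -> Bool
let y : c -> Bool
let u : Int
\v._ : d -> Int
\w._ : e -> Int
  unify d -> Int ~ e -> Int
  unify d ~ e
  unify Int ~ Int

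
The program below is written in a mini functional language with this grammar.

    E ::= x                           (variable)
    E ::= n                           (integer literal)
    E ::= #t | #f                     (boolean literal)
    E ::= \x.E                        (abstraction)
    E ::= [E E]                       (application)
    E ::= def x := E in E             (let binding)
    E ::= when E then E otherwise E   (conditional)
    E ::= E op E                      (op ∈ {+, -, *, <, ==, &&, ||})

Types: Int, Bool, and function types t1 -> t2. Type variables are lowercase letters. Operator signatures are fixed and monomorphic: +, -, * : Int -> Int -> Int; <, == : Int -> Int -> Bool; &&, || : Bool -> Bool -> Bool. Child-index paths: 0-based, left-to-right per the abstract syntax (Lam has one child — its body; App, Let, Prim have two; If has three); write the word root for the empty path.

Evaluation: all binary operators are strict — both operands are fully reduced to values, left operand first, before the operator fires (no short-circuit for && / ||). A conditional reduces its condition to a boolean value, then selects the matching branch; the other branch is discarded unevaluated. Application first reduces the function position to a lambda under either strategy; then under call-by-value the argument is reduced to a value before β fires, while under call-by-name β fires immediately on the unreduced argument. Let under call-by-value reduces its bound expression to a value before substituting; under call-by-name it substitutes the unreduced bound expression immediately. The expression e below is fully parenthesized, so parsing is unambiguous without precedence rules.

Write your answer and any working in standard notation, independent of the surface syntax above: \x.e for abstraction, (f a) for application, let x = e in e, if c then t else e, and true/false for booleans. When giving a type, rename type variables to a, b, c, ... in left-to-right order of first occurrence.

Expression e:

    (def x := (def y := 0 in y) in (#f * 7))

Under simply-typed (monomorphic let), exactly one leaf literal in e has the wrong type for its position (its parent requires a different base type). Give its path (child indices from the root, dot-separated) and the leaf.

Working:
let y : Int
y : Int
let x : Int
  unify Bool ~ Int
  FAIL: mismatch Bool ~ Int

Answer: 1.0 : false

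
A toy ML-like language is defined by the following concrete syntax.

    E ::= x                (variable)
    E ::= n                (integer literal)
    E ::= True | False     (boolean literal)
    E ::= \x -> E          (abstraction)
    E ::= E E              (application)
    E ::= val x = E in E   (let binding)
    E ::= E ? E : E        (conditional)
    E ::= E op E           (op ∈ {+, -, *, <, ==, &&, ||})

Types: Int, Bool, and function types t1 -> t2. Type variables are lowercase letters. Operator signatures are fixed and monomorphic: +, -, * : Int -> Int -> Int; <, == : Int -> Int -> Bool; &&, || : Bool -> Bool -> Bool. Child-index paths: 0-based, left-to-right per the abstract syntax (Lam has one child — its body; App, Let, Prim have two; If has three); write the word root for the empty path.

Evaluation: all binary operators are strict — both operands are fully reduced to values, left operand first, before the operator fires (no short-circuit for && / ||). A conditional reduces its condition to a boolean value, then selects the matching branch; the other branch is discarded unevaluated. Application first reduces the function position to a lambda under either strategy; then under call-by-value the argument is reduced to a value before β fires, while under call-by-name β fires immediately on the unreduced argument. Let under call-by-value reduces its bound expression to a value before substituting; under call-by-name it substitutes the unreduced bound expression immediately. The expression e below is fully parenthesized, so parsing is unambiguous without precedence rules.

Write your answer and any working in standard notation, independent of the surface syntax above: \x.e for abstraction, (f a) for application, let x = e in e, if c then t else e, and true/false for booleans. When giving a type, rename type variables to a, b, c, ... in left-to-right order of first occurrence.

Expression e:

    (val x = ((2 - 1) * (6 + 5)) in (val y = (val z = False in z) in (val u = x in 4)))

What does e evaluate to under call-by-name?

Derivation:
step 0: (let x = ((2 - 1) * (6 + 5)) in (let y = (let z = false in z) in (let u = x in 4)))
step 1: [let@root] (let y = (let z = false in z) in (let u = ((2 - 1) * (6 + 5)) in 4))
step 2: [let@root] (let u = ((2 - 1) * (6 + 5)) in 4)
step 3: [let@root] 4

Answer: 4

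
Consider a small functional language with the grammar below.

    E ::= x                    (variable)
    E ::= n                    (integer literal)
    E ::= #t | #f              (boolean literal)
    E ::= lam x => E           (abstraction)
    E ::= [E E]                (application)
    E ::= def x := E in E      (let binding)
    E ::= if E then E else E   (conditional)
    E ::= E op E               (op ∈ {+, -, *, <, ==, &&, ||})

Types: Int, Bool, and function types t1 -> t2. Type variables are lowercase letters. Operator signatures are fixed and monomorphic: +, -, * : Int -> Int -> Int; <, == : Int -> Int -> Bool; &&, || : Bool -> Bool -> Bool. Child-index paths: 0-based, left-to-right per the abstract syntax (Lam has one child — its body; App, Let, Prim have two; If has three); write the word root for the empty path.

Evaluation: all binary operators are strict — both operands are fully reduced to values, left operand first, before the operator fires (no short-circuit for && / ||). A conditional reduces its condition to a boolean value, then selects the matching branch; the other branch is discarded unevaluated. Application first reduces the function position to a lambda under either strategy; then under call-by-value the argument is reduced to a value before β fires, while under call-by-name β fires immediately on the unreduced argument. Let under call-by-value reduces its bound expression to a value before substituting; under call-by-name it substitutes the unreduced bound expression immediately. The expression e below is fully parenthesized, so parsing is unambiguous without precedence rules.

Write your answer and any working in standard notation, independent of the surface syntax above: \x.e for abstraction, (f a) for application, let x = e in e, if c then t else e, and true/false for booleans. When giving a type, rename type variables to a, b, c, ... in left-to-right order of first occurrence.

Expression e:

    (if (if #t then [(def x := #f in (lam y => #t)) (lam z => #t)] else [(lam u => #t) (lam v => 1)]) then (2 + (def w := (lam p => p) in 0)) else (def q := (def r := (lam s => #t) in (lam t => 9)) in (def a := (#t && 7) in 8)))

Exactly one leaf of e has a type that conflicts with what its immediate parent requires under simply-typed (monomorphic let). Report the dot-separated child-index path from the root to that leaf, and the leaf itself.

Answer: 2.1.0.1 : 7

Trace:
  unify Bool ~ Bool
let x : Bool
\y._ : a -> Bool
\z._ : b -> Bool
  unify a -> Bool ~ (b -> Bool) -> c
  unify a ~ b -> Bool
  unify Bool ~ c
_ _ : Bool
\u._ : d -> Bool
\v._ : e -> Int
  unify d -> Bool ~ (e -> Int) -> f
  unify d ~ e -> Int
  unify Bool ~ f
_ _ : Bool
  unify Bool ~ Bool
  unify Bool ~ Bool
  unify Int ~ Int
p : g
\p._ : g -> g
let w : g -> g
  unify Int ~ Int
\s._ : h -> Bool
let r : h -> Bool
\t._ : i -> Int
let q : i -> Int
  unify Bool ~ Bool
  unify Int ~ Bool
  FAIL: mismatch Int ~ Bool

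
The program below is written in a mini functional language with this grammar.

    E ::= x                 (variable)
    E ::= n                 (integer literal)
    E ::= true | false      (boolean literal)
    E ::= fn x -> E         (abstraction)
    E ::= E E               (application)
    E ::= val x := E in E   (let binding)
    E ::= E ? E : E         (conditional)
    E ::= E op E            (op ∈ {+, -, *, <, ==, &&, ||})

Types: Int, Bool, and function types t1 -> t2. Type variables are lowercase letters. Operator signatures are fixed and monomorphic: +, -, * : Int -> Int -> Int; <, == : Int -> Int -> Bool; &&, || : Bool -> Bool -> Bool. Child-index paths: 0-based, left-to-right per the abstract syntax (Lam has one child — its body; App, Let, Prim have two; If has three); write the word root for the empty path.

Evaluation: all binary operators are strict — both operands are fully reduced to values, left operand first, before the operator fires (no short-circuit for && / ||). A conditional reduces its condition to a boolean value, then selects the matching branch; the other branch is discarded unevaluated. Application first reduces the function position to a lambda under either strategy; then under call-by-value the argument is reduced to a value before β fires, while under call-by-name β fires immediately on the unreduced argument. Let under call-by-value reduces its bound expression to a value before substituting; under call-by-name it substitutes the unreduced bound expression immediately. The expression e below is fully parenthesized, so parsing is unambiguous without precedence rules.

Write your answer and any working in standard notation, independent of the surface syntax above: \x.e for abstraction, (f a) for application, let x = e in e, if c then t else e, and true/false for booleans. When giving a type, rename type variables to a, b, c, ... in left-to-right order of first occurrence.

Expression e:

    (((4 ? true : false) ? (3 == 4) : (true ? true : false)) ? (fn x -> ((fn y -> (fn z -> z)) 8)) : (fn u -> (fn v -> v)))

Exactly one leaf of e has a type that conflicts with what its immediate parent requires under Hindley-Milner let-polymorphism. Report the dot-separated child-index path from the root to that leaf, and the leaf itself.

Derivation:
  unify Int ~ Bool
  FAIL: mismatch Int ~ Bool

Answer: 0.0.0 : 4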